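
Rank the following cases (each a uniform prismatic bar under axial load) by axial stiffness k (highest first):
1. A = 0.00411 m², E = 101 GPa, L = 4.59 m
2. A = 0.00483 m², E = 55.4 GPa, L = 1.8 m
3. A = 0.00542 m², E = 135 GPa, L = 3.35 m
Model: a uniform prismatic bar under axial load, so k = (A·E) / L (SI units).
  Case 1: k = (0.00411 × (1.01 × 10¹¹)) / 4.59 = 9.044 × 10⁷ N/m = 90.44 MN/m
  Case 2: k = (0.00483 × (5.54 × 10¹⁰)) / 1.8 = 1.487 × 10⁸ N/m = 148.7 MN/m
  Case 3: k = (0.00542 × (1.35 × 10¹¹)) / 3.35 = 2.184 × 10⁸ N/m = 218.4 MN/m
Ordering: 218.4 MN/m (case 3) > 148.7 MN/m (case 2) > 90.44 MN/m (case 1)
Final answer: 3, 2, 1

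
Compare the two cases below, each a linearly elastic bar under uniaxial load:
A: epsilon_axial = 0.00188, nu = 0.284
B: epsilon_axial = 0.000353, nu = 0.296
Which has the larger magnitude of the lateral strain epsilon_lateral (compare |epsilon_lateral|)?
Model: a linearly elastic bar under uniaxial load, so epsilon_lateral = -nu·epsilon_axial (SI units).
  A: epsilon_lateral = -(0.284 × 0.00188) = -0.0005339
  B: epsilon_lateral = -(0.296 × 0.000353) = -0.0001045
|epsilon_lateral|: A = 0.0005339, B = 0.0001045, so A is larger in magnitude.
Final answer: A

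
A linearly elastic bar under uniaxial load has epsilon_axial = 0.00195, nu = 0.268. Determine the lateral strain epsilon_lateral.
Model: a linearly elastic bar under uniaxial load, so epsilon_lateral = -nu·epsilon_axial.
Substitute:
  epsilon_lateral = -(0.268 × 0.00195)
  epsilon_lateral = -0.0005226
Final answer: epsilon_lateral = -0.0005226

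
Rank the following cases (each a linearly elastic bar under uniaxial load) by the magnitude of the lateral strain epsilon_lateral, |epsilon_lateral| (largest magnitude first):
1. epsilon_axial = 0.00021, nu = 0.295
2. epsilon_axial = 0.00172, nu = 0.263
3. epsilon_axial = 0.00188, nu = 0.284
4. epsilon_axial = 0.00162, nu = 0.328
Model: a linearly elastic bar under uniaxial load, so epsilon_lateral = -nu·epsilon_axial (SI units).
  Case 1: epsilon_lateral = -(0.295 × 0.00021) = -6.195 × 10⁻⁵
  Case 2: epsilon_lateral = -(0.263 × 0.00172) = -0.0004524
  Case 3: epsilon_lateral = -(0.284 × 0.00188) = -0.0005339
  Case 4: epsilon_lateral = -(0.328 × 0.00162) = -0.0005314
Ordering by |epsilon_lateral|: 0.0005339 (case 3) > 0.0005314 (case 4) > 0.0004524 (case 2) > 6.195 × 10⁻⁵ (case 1)
Final answer: 3, 4, 2, 1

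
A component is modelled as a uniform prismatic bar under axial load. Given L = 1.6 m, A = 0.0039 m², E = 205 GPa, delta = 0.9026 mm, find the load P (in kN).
Model: a uniform prismatic bar under axial load, so delta = (P·L) / (A·E).
Solve for P: P = (delta·A·E) / L.
Convert to SI units:
  E = 205 GPa = 2.05 × 10¹¹ Pa
  delta = 0.9026 mm = 0.0009026 m
Substitute:
  P = (0.0009026 × 0.0039 × (2.05 × 10¹¹)) / 1.6
  P = 451000 N
Convert: P = 451000 N = 451 kN
Final answer: P = 451 kN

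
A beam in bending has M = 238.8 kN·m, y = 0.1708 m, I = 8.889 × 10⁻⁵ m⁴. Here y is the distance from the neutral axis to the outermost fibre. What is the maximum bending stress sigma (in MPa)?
Model: a beam in bending, so sigma = (M·y) / I.
Convert to SI units:
  M = 238.8 kN·m = 238800 N·m
Substitute:
  sigma = (238800 × 0.1708) / (8.889 × 10⁻⁵)
  sigma = 4.588 × 10⁸ Pa
Convert: sigma = 4.588 × 10⁸ Pa = 458.8 MPa
Final answer: sigma = 458.8 MPa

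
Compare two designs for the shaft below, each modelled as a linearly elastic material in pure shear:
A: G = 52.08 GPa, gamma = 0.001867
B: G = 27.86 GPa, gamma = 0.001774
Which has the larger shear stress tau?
Model: a linearly elastic material in pure shear, so tau = G·gamma (SI units).
  A: tau = (5.208 × 10¹⁰) × 0.001867 = 9.723 × 10⁷ Pa = 97.23 MPa
  B: tau = (2.786 × 10¹⁰) × 0.001774 = 4.942 × 10⁷ Pa = 49.42 MPa
97.23 MPa > 49.42 MPa, so A is larger.
Final answer: A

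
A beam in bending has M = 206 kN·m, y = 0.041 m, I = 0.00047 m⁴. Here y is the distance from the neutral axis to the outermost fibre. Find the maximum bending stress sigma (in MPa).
Model: a beam in bending, so sigma = (M·y) / I.
Convert to SI units:
  M = 206 kN·m = 206000 N·m
Substitute:
  sigma = (206000 × 0.041) / 0.00047
  sigma = 1.797 × 10⁷ Pa
Convert: sigma = 1.797 × 10⁷ Pa = 17.97 MPa
Final answer: sigma = 17.97 MPa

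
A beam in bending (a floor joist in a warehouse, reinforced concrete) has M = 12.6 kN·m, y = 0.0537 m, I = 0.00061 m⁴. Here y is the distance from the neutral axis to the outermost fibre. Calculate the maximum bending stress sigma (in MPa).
Model: a beam in bending, so sigma = (M·y) / I.
Convert to SI units:
  M = 12.6 kN·m = 12600 N·m
Substitute:
  sigma = (12600 × 0.0537) / 0.00061
  sigma = 1.109 × 10⁶ Pa
Convert: sigma = 1.109 × 10⁶ Pa = 1.109 MPa
Final answer: sigma = 1.109 MPa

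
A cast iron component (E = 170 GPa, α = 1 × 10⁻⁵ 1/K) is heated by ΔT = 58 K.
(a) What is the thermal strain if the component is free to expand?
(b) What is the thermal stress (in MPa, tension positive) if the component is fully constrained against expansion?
(a) Free thermal strain ε_th = α·ΔT = (1 × 10⁻⁵) × 58 = 0.00058
(b) Fully constrained, the expansion is suppressed, so σ = -E·α·ΔT. Convert E = 170 GPa = 1.7 × 10¹¹ Pa.
  σ = -(1.7 × 10¹¹) × (1 × 10⁻⁵) × 58 = -9.86 × 10⁷ Pa = -98.6 MPa (compressive)
Final answer: (a) ε_th = 0.00058, (b) σ = -98.6 MPa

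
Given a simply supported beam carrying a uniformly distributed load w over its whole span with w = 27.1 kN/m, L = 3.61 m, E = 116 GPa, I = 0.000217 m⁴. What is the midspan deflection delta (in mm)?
Model: a simply supported beam carrying a uniformly distributed load w over its whole span, so delta = (5·w·L^4) / (384·E·I).
Convert to SI units:
  w = 27.1 kN/m = 27100 N/m
  E = 116 GPa = 1.16 × 10¹¹ Pa
Substitute:
  delta = (5 × 27100 × 3.61^4) / (384 × (1.16 × 10¹¹) × 0.000217)
  delta = 0.002381 m
Convert: delta = 0.002381 m = 2.381 mm
Final answer: delta = 2.381 mm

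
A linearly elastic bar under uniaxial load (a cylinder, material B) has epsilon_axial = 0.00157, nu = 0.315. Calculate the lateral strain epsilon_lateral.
Model: a linearly elastic bar under uniaxial load, so epsilon_lateral = -nu·epsilon_axial.
Substitute:
  epsilon_lateral = -(0.315 × 0.00157)
  epsilon_lateral = -0.0004945
Final answer: epsilon_lateral = -0.0004945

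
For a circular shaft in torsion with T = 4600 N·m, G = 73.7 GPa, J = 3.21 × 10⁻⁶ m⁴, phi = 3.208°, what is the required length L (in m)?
Model: a circular shaft in torsion, so phi = (T·L) / (G·J).
Solve for L: L = (phi·G·J) / T.
Convert to SI units:
  G = 73.7 GPa = 7.37 × 10¹⁰ Pa
  phi = 3.208° = 0.05599 rad
Substitute:
  L = (0.05599 × (7.37 × 10¹⁰) × (3.21 × 10⁻⁶)) / 4600
  L = 2.88 m
Final answer: L = 2.88 m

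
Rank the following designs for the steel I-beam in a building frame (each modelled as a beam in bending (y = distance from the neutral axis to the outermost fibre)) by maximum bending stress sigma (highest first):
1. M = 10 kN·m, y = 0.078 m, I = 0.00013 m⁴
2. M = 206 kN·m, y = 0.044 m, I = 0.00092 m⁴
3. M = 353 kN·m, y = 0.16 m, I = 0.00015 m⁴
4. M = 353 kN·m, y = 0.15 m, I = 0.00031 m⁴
Model: a beam in bending (y = distance from the neutral axis to the outermost fibre), so sigma = (M·y) / I (SI units).
  Case 1: sigma = (10000 × 0.078) / 0.00013 = 6 × 10⁶ Pa = 6 MPa
  Case 2: sigma = (206000 × 0.044) / 0.00092 = 9.852 × 10⁶ Pa = 9.852 MPa
  Case 3: sigma = (353000 × 0.16) / 0.00015 = 3.765 × 10⁸ Pa = 376.5 MPa
  Case 4: sigma = (353000 × 0.15) / 0.00031 = 1.708 × 10⁸ Pa = 170.8 MPa
Ordering: 376.5 MPa (case 3) > 170.8 MPa (case 4) > 9.852 MPa (case 2) > 6 MPa (case 1)
Final answer: 3, 4, 2, 1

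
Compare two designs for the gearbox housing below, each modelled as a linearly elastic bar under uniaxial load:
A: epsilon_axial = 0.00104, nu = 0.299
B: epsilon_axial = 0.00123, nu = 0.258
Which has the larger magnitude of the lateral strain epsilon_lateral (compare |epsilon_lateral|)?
Model: a linearly elastic bar under uniaxial load, so epsilon_lateral = -nu·epsilon_axial (SI units).
  A: epsilon_lateral = -(0.299 × 0.00104) = -0.000311
  B: epsilon_lateral = -(0.258 × 0.00123) = -0.0003173
|epsilon_lateral|: A = 0.000311, B = 0.0003173, so B is larger in magnitude.
Final answer: B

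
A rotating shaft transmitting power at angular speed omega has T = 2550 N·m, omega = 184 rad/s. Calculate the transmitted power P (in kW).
Model: a rotating shaft transmitting power at angular speed omega, so P = T·omega.
Substitute:
  P = 2550 × 184
  P = 469200 W
Convert: P = 469200 W = 469.2 kW
Final answer: P = 469.2 kW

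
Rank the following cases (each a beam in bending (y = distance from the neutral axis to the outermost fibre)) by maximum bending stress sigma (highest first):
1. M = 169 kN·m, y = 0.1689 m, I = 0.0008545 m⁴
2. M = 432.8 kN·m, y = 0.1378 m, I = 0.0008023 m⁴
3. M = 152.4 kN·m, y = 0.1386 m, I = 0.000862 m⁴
Model: a beam in bending (y = distance from the neutral axis to the outermost fibre), so sigma = (M·y) / I (SI units).
  Case 1: sigma = (169000 × 0.1689) / 0.0008545 = 3.34 × 10⁷ Pa = 33.4 MPa
  Case 2: sigma = (432800 × 0.1378) / 0.0008023 = 7.434 × 10⁷ Pa = 74.34 MPa
  Case 3: sigma = (152400 × 0.1386) / 0.000862 = 2.45 × 10⁷ Pa = 24.5 MPa
Ordering: 74.34 MPa (case 2) > 33.4 MPa (case 1) > 24.5 MPa (case 3)
Final answer: 2, 1, 3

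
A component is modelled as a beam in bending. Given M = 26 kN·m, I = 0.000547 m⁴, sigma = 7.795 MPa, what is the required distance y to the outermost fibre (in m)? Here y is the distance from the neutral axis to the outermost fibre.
Model: a beam in bending, so sigma = (M·y) / I.
Solve for y: y = (sigma·I) / M.
Convert to SI units:
  M = 26 kN·m = 26000 N·m
  sigma = 7.795 MPa = 7.795 × 10⁶ Pa
Substitute:
  y = ((7.795 × 10⁶) × 0.000547) / 26000
  y = 0.164 m
Final answer: y = 0.164 m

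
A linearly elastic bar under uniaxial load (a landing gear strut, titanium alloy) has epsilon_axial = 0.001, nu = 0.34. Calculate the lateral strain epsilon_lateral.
Model: a linearly elastic bar under uniaxial load, so epsilon_lateral = -nu·epsilon_axial.
Substitute:
  epsilon_lateral = -(0.34 × 0.001)
  epsilon_lateral = -0.00034
Final answer: epsilon_lateral = -0.00034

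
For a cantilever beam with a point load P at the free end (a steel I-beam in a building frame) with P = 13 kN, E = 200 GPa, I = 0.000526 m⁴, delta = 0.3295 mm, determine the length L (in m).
Model: a cantilever beam with a point load P at the free end, so delta = (P·L^3) / (3·E·I).
Solve for L: L = ((3·delta·E·I) / P)^(1/3).
Convert to SI units:
  P = 13 kN = 13000 N
  E = 200 GPa = 2 × 10¹¹ Pa
  delta = 0.3295 mm = 0.0003295 m
Substitute:
  L = ((3 × 0.0003295 × (2 × 10¹¹) × 0.000526) / 13000)^(1/3)
  L = 2 m
Final answer: L = 2 m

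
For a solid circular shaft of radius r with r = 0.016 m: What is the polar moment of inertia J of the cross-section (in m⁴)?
Model: a solid circular shaft of radius r, so J = (π·r^4) / 2.
Substitute:
  J = (π × 0.016^4) / 2
  J = 1.029 × 10⁻⁷ m⁴
Final answer: J = 1.029 × 10⁻⁷ m⁴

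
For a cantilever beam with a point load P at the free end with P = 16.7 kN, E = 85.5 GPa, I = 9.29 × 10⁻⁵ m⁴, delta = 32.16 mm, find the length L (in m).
Model: a cantilever beam with a point load P at the free end, so delta = (P·L^3) / (3·E·I).
Solve for L: L = ((3·delta·E·I) / P)^(1/3).
Convert to SI units:
  P = 16.7 kN = 16700 N
  E = 85.5 GPa = 8.55 × 10¹⁰ Pa
  delta = 32.16 mm = 0.03216 m
Substitute:
  L = ((3 × 0.03216 × (8.55 × 10¹⁰) × (9.29 × 10⁻⁵)) / 16700)^(1/3)
  L = 3.58 m
Final answer: L = 3.58 m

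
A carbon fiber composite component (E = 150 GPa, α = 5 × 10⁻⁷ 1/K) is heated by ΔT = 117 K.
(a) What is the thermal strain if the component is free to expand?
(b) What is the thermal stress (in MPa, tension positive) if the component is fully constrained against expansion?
(a) Free thermal strain ε_th = α·ΔT = (5 × 10⁻⁷) × 117 = 5.85 × 10⁻⁵
(b) Fully constrained, the expansion is suppressed, so σ = -E·α·ΔT. Convert E = 150 GPa = 1.5 × 10¹¹ Pa.
  σ = -(1.5 × 10¹¹) × (5 × 10⁻⁷) × 117 = -8.775 × 10⁶ Pa = -8.775 MPa (compressive)
Final answer: (a) ε_th = 5.85 × 10⁻⁵, (b) σ = -8.775 MPa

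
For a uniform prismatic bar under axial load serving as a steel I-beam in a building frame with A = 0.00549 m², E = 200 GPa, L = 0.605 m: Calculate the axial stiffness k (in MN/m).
Model: a uniform prismatic bar under axial load, so k = (A·E) / L.
Convert to SI units:
  E = 200 GPa = 2 × 10¹¹ Pa
Substitute:
  k = (0.00549 × (2 × 10¹¹)) / 0.605
  k = 1.815 × 10⁹ N/m
Convert: k = 1.815 × 10⁹ N/m = 1815 MN/m
Final answer: k = 1815 MN/m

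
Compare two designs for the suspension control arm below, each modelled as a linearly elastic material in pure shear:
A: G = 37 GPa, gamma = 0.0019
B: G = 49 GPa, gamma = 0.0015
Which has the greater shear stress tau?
Model: a linearly elastic material in pure shear, so tau = G·gamma (SI units).
  A: tau = (3.7 × 10¹⁰) × 0.0019 = 7.03 × 10⁷ Pa = 70.3 MPa
  B: tau = (4.9 × 10¹⁰) × 0.0015 = 7.35 × 10⁷ Pa = 73.5 MPa
73.5 MPa > 70.3 MPa, so B is larger.
Final answer: B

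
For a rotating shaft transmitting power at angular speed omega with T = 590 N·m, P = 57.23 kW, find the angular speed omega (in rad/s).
Model: a rotating shaft transmitting power at angular speed omega, so P = T·omega.
Solve for omega: omega = P / T.
Convert to SI units:
  P = 57.23 kW = 57230 W
Substitute:
  omega = 57230 / 590
  omega = 97 rad/s
Final answer: omega = 97 rad/s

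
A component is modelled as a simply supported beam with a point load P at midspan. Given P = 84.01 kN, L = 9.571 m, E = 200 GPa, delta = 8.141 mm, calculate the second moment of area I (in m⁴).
Model: a simply supported beam with a point load P at midspan, so delta = (P·L^3) / (48·E·I).
Solve for I: I = (P·L^3) / (48·delta·E).
Convert to SI units:
  P = 84.01 kN = 84010 N
  E = 200 GPa = 2 × 10¹¹ Pa
  delta = 8.141 mm = 0.008141 m
Substitute:
  I = (84010 × 9.571^3) / (48 × 0.008141 × (2 × 10¹¹))
  I = 0.0009424 m⁴
Final answer: I = 0.0009424 m⁴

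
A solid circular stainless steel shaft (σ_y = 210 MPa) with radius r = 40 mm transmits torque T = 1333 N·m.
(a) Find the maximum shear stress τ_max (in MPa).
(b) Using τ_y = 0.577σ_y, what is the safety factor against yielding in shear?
(a) For a solid circular shaft, τ_max = T·r/J with J = π·r^4/2, i.e. τ_max = 2·T / (π·r^3). Convert r = 40 mm = 0.04 m.
  τ_max = (2 × 1333) / (π × 0.04^3) = 1.326 × 10⁷ Pa = 13.26 MPa
(b) τ_y = 0.577 × 210 = 121.17 MPa
  SF = τ_y/τ_max = 121.17 / 13.26 = 9.138
Final answer: (a) τ_max = 13.26 MPa, (b) SF = 9.138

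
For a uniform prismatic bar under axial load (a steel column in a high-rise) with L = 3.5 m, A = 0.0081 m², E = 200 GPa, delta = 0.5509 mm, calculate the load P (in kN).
Model: a uniform prismatic bar under axial load, so delta = (P·L) / (A·E).
Solve for P: P = (delta·A·E) / L.
Convert to SI units:
  E = 200 GPa = 2 × 10¹¹ Pa
  delta = 0.5509 mm = 0.0005509 m
Substitute:
  P = (0.0005509 × 0.0081 × (2 × 10¹¹)) / 3.5
  P = 255000 N
Convert: P = 255000 N = 255 kN
Final answer: P = 255 kN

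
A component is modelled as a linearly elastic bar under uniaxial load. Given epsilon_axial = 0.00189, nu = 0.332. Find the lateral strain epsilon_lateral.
Model: a linearly elastic bar under uniaxial load, so epsilon_lateral = -nu·epsilon_axial.
Substitute:
  epsilon_lateral = -(0.332 × 0.00189)
  epsilon_lateral = -0.0006275
Final answer: epsilon_lateral = -0.0006275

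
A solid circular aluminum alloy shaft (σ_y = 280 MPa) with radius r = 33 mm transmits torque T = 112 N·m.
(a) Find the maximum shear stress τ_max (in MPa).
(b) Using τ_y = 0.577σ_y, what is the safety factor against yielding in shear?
(a) For a solid circular shaft, τ_max = T·r/J with J = π·r^4/2, i.e. τ_max = 2·T / (π·r^3). Convert r = 33 mm = 0.033 m.
  τ_max = (2 × 112) / (π × 0.033^3) = 1.984 × 10⁶ Pa = 1.984 MPa
(b) τ_y = 0.577 × 280 = 161.56 MPa
  SF = τ_y/τ_max = 161.56 / 1.984 = 81.43
Final answer: (a) τ_max = 1.984 MPa, (b) SF = 81.43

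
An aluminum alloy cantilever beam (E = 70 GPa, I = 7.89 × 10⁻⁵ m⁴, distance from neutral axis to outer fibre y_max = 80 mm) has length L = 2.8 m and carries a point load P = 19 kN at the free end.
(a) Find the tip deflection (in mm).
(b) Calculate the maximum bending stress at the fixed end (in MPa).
(a) Tip deflection of a cantilever with an end point load: δ = P·L^3 / (3·E·I). Convert P = 19 kN = 19000 N, E = 70 GPa = 7 × 10¹⁰ Pa.
  δ = (19000 × 2.8^3) / (3 × (7 × 10¹⁰) × (7.89 × 10⁻⁵)) = 0.02517 m = 25.17 mm
(b) Maximum bending moment at the fixed end: M = P·L = 19000 × 2.8 = 53200 N·m. Convert y_max = 80 mm = 0.08 m.
  σ = M·y_max / I = (53200 × 0.08) / (7.89 × 10⁻⁵) = 5.394 × 10⁷ Pa = 53.94 MPa
Final answer: (a) δ = 25.17 mm, (b) σ = 53.94 MPa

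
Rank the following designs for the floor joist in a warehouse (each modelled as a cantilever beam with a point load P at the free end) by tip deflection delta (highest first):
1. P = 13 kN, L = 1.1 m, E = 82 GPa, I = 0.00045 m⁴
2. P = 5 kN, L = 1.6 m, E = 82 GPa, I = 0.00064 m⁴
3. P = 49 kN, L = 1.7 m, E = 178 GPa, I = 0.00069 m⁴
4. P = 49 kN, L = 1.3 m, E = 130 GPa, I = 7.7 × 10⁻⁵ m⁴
Model: a cantilever beam with a point load P at the free end, so delta = (P·L^3) / (3·E·I) (SI units).
  Case 1: delta = (13000 × 1.1^3) / (3 × (8.2 × 10¹⁰) × 0.00045) = 0.0001563 m = 0.1563 mm
  Case 2: delta = (5000 × 1.6^3) / (3 × (8.2 × 10¹⁰) × 0.00064) = 0.0001301 m = 0.1301 mm
  Case 3: delta = (49000 × 1.7^3) / (3 × (1.78 × 10¹¹) × 0.00069) = 0.0006534 m = 0.6534 mm
  Case 4: delta = (49000 × 1.3^3) / (3 × (1.3 × 10¹¹) × (7.7 × 10⁻⁵)) = 0.003585 m = 3.585 mm
Ordering: 3.585 mm (case 4) > 0.6534 mm (case 3) > 0.1563 mm (case 1) > 0.1301 mm (case 2)
Final answer: 4, 3, 1, 2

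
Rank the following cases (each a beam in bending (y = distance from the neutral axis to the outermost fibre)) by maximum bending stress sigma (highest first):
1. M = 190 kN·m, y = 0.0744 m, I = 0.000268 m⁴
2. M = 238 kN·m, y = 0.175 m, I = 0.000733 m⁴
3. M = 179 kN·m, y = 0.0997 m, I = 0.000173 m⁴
Model: a beam in bending (y = distance from the neutral axis to the outermost fibre), so sigma = (M·y) / I (SI units).
  Case 1: sigma = (190000 × 0.0744) / 0.000268 = 5.275 × 10⁷ Pa = 52.75 MPa
  Case 2: sigma = (238000 × 0.175) / 0.000733 = 5.682 × 10⁷ Pa = 56.82 MPa
  Case 3: sigma = (179000 × 0.0997) / 0.000173 = 1.032 × 10⁸ Pa = 103.2 MPa
Ordering: 103.2 MPa (case 3) > 56.82 MPa (case 2) > 52.75 MPa (case 1)
Final answer: 3, 2, 1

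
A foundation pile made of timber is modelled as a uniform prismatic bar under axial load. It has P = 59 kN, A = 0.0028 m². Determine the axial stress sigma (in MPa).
Model: a uniform prismatic bar under axial load, so sigma = P / A.
Convert to SI units:
  P = 59 kN = 59000 N
Substitute:
  sigma = 59000 / 0.0028
  sigma = 2.107 × 10⁷ Pa
Convert: sigma = 2.107 × 10⁷ Pa = 21.07 MPa
Final answer: sigma = 21.07 MPa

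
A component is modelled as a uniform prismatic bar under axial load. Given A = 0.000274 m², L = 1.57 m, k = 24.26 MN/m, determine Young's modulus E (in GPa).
Model: a uniform prismatic bar under axial load, so k = (A·E) / L.
Solve for E: E = (k·L) / A.
Convert to SI units:
  k = 24.26 MN/m = 2.426 × 10⁷ N/m
Substitute:
  E = ((2.426 × 10⁷) × 1.57) / 0.000274
  E = 1.39 × 10¹¹ Pa
Convert: E = 1.39 × 10¹¹ Pa = 139 GPa
Final answer: E = 139 GPa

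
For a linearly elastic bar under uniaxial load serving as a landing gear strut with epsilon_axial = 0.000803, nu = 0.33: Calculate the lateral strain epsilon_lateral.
Model: a linearly elastic bar under uniaxial load, so epsilon_lateral = -nu·epsilon_axial.
Substitute:
  epsilon_lateral = -(0.33 × 0.000803)
  epsilon_lateral = -0.000265
Final answer: epsilon_lateral = -0.000265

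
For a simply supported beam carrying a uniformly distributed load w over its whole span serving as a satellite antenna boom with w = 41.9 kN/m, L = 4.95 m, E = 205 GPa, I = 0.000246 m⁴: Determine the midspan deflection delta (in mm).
Model: a simply supported beam carrying a uniformly distributed load w over its whole span, so delta = (5·w·L^4) / (384·E·I).
Convert to SI units:
  w = 41.9 kN/m = 41900 N/m
  E = 205 GPa = 2.05 × 10¹¹ Pa
Substitute:
  delta = (5 × 41900 × 4.95^4) / (384 × (2.05 × 10¹¹) × 0.000246)
  delta = 0.006495 m
Convert: delta = 0.006495 m = 6.495 mm
Final answer: delta = 6.495 mm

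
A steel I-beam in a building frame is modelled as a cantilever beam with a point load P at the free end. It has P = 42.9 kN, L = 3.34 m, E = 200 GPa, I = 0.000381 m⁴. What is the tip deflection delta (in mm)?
Model: a cantilever beam with a point load P at the free end, so delta = (P·L^3) / (3·E·I).
Convert to SI units:
  P = 42.9 kN = 42900 N
  E = 200 GPa = 2 × 10¹¹ Pa
Substitute:
  delta = (42900 × 3.34^3) / (3 × (2 × 10¹¹) × 0.000381)
  delta = 0.006992 m
Convert: delta = 0.006992 m = 6.992 mm
Final answer: delta = 6.992 mm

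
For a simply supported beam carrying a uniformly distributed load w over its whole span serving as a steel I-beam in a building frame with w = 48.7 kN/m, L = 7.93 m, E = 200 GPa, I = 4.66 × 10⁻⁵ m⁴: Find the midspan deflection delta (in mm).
Model: a simply supported beam carrying a uniformly distributed load w over its whole span, so delta = (5·w·L^4) / (384·E·I).
Convert to SI units:
  w = 48.7 kN/m = 48700 N/m
  E = 200 GPa = 2 × 10¹¹ Pa
Substitute:
  delta = (5 × 48700 × 7.93^4) / (384 × (2 × 10¹¹) × (4.66 × 10⁻⁵))
  delta = 0.2691 m
Convert: delta = 0.2691 m = 269.1 mm
Final answer: delta = 269.1 mm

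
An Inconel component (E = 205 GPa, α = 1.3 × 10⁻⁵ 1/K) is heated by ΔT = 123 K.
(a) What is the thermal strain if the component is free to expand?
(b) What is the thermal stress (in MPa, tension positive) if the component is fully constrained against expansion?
(a) Free thermal strain ε_th = α·ΔT = (1.3 × 10⁻⁵) × 123 = 0.001599
(b) Fully constrained, the expansion is suppressed, so σ = -E·α·ΔT. Convert E = 205 GPa = 2.05 × 10¹¹ Pa.
  σ = -(2.05 × 10¹¹) × (1.3 × 10⁻⁵) × 123 = -3.278 × 10⁸ Pa = -327.8 MPa (compressive)
Final answer: (a) ε_th = 0.001599, (b) σ = -327.8 MPa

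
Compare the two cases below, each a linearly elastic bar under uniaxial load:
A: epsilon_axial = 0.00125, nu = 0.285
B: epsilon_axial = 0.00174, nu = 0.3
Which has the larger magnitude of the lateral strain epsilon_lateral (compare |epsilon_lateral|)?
Model: a linearly elastic bar under uniaxial load, so epsilon_lateral = -nu·epsilon_axial (SI units).
  A: epsilon_lateral = -(0.285 × 0.00125) = -0.0003562
  B: epsilon_lateral = -(0.3 × 0.00174) = -0.000522
|epsilon_lateral|: A = 0.0003562, B = 0.000522, so B is larger in magnitude.
Final answer: B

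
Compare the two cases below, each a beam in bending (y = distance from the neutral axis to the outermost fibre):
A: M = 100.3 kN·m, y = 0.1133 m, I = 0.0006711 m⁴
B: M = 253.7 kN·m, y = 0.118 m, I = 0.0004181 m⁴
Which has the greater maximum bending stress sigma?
Model: a beam in bending (y = distance from the neutral axis to the outermost fibre), so sigma = (M·y) / I (SI units).
  A: sigma = (100300 × 0.1133) / 0.0006711 = 1.693 × 10⁷ Pa = 16.93 MPa
  B: sigma = (253700 × 0.118) / 0.0004181 = 7.16 × 10⁷ Pa = 71.6 MPa
71.6 MPa > 16.93 MPa, so B is larger.
Final answer: B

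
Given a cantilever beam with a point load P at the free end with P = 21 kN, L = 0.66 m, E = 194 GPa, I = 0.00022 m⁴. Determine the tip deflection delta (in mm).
Model: a cantilever beam with a point load P at the free end, so delta = (P·L^3) / (3·E·I).
Convert to SI units:
  P = 21 kN = 21000 N
  E = 194 GPa = 1.94 × 10¹¹ Pa
Substitute:
  delta = (21000 × 0.66^3) / (3 × (1.94 × 10¹¹) × 0.00022)
  delta = 4.715 × 10⁻⁵ m
Convert: delta = 4.715 × 10⁻⁵ m = 0.04715 mm
Final answer: delta = 0.04715 mm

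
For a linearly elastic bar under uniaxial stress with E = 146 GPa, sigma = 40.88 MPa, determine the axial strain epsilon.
Model: a linearly elastic bar under uniaxial stress, so sigma = E·epsilon.
Solve for epsilon: epsilon = sigma / E.
Convert to SI units:
  E = 146 GPa = 1.46 × 10¹¹ Pa
  sigma = 40.88 MPa = 4.088 × 10⁷ Pa
Substitute:
  epsilon = (4.088 × 10⁷) / (1.46 × 10¹¹)
  epsilon = 0.00028
Final answer: epsilon = 0.00028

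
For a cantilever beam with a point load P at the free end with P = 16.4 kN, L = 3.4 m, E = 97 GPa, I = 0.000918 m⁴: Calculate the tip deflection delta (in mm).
Model: a cantilever beam with a point load P at the free end, so delta = (P·L^3) / (3·E·I).
Convert to SI units:
  P = 16.4 kN = 16400 N
  E = 97 GPa = 9.7 × 10¹⁰ Pa
Substitute:
  delta = (16400 × 3.4^3) / (3 × (9.7 × 10¹⁰) × 0.000918)
  delta = 0.002413 m
Convert: delta = 0.002413 m = 2.413 mm
Final answer: delta = 2.413 mm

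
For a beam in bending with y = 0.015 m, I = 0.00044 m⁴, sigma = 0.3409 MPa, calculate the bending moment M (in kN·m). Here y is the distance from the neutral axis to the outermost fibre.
Model: a beam in bending, so sigma = (M·y) / I.
Solve for M: M = (sigma·I) / y.
Convert to SI units:
  sigma = 0.3409 MPa = 340900 Pa
Substitute:
  M = (340900 × 0.00044) / 0.015
  M = 10000 N·m
Convert: M = 10000 N·m = 10 kN·m
Final answer: M = 10 kN·m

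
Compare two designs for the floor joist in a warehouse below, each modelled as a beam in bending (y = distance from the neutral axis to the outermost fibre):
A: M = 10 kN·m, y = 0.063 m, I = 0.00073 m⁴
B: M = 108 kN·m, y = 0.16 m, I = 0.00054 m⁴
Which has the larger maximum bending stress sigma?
Model: a beam in bending (y = distance from the neutral axis to the outermost fibre), so sigma = (M·y) / I (SI units).
  A: sigma = (10000 × 0.063) / 0.00073 = 863000 Pa = 0.863 MPa
  B: sigma = (108000 × 0.16) / 0.00054 = 3.2 × 10⁷ Pa = 32 MPa
32 MPa > 0.863 MPa, so B is larger.
Final answer: B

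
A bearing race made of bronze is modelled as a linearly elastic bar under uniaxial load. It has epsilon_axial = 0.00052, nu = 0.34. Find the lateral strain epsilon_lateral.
Model: a linearly elastic bar under uniaxial load, so epsilon_lateral = -nu·epsilon_axial.
Substitute:
  epsilon_lateral = -(0.34 × 0.00052)
  epsilon_lateral = -0.0001768
Final answer: epsilon_lateral = -0.0001768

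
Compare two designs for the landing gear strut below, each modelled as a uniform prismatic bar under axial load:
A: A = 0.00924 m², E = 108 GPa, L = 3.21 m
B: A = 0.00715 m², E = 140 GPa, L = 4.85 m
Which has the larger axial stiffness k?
Model: a uniform prismatic bar under axial load, so k = (A·E) / L (SI units).
  A: k = (0.00924 × (1.08 × 10¹¹)) / 3.21 = 3.109 × 10⁸ N/m = 310.9 MN/m
  B: k = (0.00715 × (1.4 × 10¹¹)) / 4.85 = 2.064 × 10⁸ N/m = 206.4 MN/m
310.9 MN/m > 206.4 MN/m, so A is larger.
Final answer: A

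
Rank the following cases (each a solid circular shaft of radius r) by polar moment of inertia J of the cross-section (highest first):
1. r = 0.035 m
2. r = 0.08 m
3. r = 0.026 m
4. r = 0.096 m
Model: a solid circular shaft of radius r, so J = (π·r^4) / 2 (SI units).
  Case 1: J = (π × 0.035^4) / 2 = 2.357 × 10⁻⁶ m⁴
  Case 2: J = (π × 0.08^4) / 2 = 6.434 × 10⁻⁵ m⁴
  Case 3: J = (π × 0.026^4) / 2 = 7.178 × 10⁻⁷ m⁴
  Case 4: J = (π × 0.096^4) / 2 = 0.0001334 m⁴
Ordering: 0.0001334 m⁴ (case 4) > 6.434 × 10⁻⁵ m⁴ (case 2) > 2.357 × 10⁻⁶ m⁴ (case 1) > 7.178 × 10⁻⁷ m⁴ (case 3)
Final answer: 4, 2, 1, 3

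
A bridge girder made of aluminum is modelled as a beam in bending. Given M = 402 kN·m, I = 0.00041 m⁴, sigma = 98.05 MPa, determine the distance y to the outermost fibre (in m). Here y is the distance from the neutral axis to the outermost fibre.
Model: a beam in bending, so sigma = (M·y) / I.
Solve for y: y = (sigma·I) / M.
Convert to SI units:
  M = 402 kN·m = 402000 N·m
  sigma = 98.05 MPa = 9.805 × 10⁷ Pa
Substitute:
  y = ((9.805 × 10⁷) × 0.00041) / 402000
  y = 0.1 m
Final answer: y = 0.1 m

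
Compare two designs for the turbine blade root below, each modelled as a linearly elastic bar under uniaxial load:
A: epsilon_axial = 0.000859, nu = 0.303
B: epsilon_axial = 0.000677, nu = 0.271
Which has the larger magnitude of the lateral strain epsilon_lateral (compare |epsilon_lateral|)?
Model: a linearly elastic bar under uniaxial load, so epsilon_lateral = -nu·epsilon_axial (SI units).
  A: epsilon_lateral = -(0.303 × 0.000859) = -0.0002603
  B: epsilon_lateral = -(0.271 × 0.000677) = -0.0001835
|epsilon_lateral|: A = 0.0002603, B = 0.0001835, so A is larger in magnitude.
Final answer: A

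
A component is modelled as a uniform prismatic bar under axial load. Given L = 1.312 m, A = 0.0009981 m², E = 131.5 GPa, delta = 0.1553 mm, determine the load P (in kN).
Model: a uniform prismatic bar under axial load, so delta = (P·L) / (A·E).
Solve for P: P = (delta·A·E) / L.
Convert to SI units:
  E = 131.5 GPa = 1.315 × 10¹¹ Pa
  delta = 0.1553 mm = 0.0001553 m
Substitute:
  P = (0.0001553 × 0.0009981 × (1.315 × 10¹¹)) / 1.312
  P = 15540 N
Convert: P = 15540 N = 15.54 kN
Final answer: P = 15.54 kN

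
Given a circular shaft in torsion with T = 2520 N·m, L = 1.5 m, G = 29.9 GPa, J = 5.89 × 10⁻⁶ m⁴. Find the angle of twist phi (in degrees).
Model: a circular shaft in torsion, so phi = (T·L) / (G·J).
Convert to SI units:
  G = 29.9 GPa = 2.99 × 10¹⁰ Pa
Substitute:
  phi = (2520 × 1.5) / ((2.99 × 10¹⁰) × (5.89 × 10⁻⁶))
  phi = 0.02146 rad
Convert to degrees: phi = 0.02146 × 180/π = 1.23°
Final answer: phi = 1.23°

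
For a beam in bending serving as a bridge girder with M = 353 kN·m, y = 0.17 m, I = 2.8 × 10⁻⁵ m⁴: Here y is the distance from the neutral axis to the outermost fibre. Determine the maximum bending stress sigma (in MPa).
Model: a beam in bending, so sigma = (M·y) / I.
Convert to SI units:
  M = 353 kN·m = 353000 N·m
Substitute:
  sigma = (353000 × 0.17) / (2.8 × 10⁻⁵)
  sigma = 2.143 × 10⁹ Pa
Convert: sigma = 2.143 × 10⁹ Pa = 2143 MPa
Final answer: sigma = 2143 MPa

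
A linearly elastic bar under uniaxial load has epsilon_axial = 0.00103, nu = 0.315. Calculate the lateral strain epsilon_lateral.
Model: a linearly elastic bar under uniaxial load, so epsilon_lateral = -nu·epsilon_axial.
Substitute:
  epsilon_lateral = -(0.315 × 0.00103)
  epsilon_lateral = -0.0003245
Final answer: epsilon_lateral = -0.0003245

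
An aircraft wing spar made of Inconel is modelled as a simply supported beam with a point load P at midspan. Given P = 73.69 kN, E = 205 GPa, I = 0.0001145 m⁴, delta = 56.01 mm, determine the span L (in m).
Model: a simply supported beam with a point load P at midspan, so delta = (P·L^3) / (48·E·I).
Solve for L: L = ((48·delta·E·I) / P)^(1/3).
Convert to SI units:
  P = 73.69 kN = 73690 N
  E = 205 GPa = 2.05 × 10¹¹ Pa
  delta = 56.01 mm = 0.05601 m
Substitute:
  L = ((48 × 0.05601 × (2.05 × 10¹¹) × 0.0001145) / 73690)^(1/3)
  L = 9.496 m
Final answer: L = 9.496 m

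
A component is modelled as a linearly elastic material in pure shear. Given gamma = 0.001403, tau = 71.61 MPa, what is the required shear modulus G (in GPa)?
Model: a linearly elastic material in pure shear, so tau = G·gamma.
Solve for G: G = tau / gamma.
Convert to SI units:
  tau = 71.61 MPa = 7.161 × 10⁷ Pa
Substitute:
  G = (7.161 × 10⁷) / 0.001403
  G = 5.104 × 10¹⁰ Pa
Convert: G = 5.104 × 10¹⁰ Pa = 51.04 GPa
Final answer: G = 51.04 GPa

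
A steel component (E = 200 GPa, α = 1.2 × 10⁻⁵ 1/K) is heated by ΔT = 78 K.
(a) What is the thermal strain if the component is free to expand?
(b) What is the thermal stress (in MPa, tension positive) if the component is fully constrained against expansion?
(a) Free thermal strain ε_th = α·ΔT = (1.2 × 10⁻⁵) × 78 = 0.000936
(b) Fully constrained, the expansion is suppressed, so σ = -E·α·ΔT. Convert E = 200 GPa = 2 × 10¹¹ Pa.
  σ = -(2 × 10¹¹) × (1.2 × 10⁻⁵) × 78 = -1.872 × 10⁸ Pa = -187.2 MPa (compressive)
Final answer: (a) ε_th = 0.000936, (b) σ = -187.2 MPa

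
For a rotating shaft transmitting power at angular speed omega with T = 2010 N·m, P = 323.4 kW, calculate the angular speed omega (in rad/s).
Model: a rotating shaft transmitting power at angular speed omega, so P = T·omega.
Solve for omega: omega = P / T.
Convert to SI units:
  P = 323.4 kW = 323400 W
Substitute:
  omega = 323400 / 2010
  omega = 160.9 rad/s
Final answer: omega = 160.9 rad/s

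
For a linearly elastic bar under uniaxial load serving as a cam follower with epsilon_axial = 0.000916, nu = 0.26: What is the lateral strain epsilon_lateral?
Model: a linearly elastic bar under uniaxial load, so epsilon_lateral = -nu·epsilon_axial.
Substitute:
  epsilon_lateral = -(0.26 × 0.000916)
  epsilon_lateral = -0.0002382
Final answer: epsilon_lateral = -0.0002382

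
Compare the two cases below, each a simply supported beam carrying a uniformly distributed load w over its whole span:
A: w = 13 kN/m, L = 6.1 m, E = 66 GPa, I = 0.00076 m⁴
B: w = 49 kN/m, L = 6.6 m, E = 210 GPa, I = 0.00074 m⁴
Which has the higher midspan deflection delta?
Model: a simply supported beam carrying a uniformly distributed load w over its whole span, so delta = (5·w·L^4) / (384·E·I) (SI units).
  A: delta = (5 × 13000 × 6.1^4) / (384 × (6.6 × 10¹⁰) × 0.00076) = 0.004672 m = 4.672 mm
  B: delta = (5 × 49000 × 6.6^4) / (384 × (2.1 × 10¹¹) × 0.00074) = 0.00779 m = 7.79 mm
7.79 mm > 4.672 mm, so B is larger.
Final answer: B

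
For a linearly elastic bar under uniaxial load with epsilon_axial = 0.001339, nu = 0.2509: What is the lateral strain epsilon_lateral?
Model: a linearly elastic bar under uniaxial load, so epsilon_lateral = -nu·epsilon_axial.
Substitute:
  epsilon_lateral = -(0.2509 × 0.001339)
  epsilon_lateral = -0.000336
Final answer: epsilon_lateral = -0.000336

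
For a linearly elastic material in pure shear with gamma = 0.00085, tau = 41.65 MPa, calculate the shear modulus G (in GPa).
Model: a linearly elastic material in pure shear, so tau = G·gamma.
Solve for G: G = tau / gamma.
Convert to SI units:
  tau = 41.65 MPa = 4.165 × 10⁷ Pa
Substitute:
  G = (4.165 × 10⁷) / 0.00085
  G = 4.9 × 10¹⁰ Pa
Convert: G = 4.9 × 10¹⁰ Pa = 49 GPa
Final answer: G = 49 GPa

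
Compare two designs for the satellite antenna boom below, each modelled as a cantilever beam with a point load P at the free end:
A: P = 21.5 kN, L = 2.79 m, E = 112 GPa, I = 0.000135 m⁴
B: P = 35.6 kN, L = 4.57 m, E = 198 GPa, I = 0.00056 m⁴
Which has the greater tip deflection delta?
Model: a cantilever beam with a point load P at the free end, so delta = (P·L^3) / (3·E·I) (SI units).
  A: delta = (21500 × 2.79^3) / (3 × (1.12 × 10¹¹) × 0.000135) = 0.01029 m = 10.29 mm
  B: delta = (35600 × 4.57^3) / (3 × (1.98 × 10¹¹) × 0.00056) = 0.01021 m = 10.21 mm
10.29 mm > 10.21 mm, so A is larger.
Final answer: A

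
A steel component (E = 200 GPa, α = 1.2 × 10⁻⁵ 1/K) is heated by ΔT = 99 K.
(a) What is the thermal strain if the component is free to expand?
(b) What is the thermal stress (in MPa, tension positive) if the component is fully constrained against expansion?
(a) Free thermal strain ε_th = α·ΔT = (1.2 × 10⁻⁵) × 99 = 0.001188
(b) Fully constrained, the expansion is suppressed, so σ = -E·α·ΔT. Convert E = 200 GPa = 2 × 10¹¹ Pa.
  σ = -(2 × 10¹¹) × (1.2 × 10⁻⁵) × 99 = -2.376 × 10⁸ Pa = -237.6 MPa (compressive)
Final answer: (a) ε_th = 0.001188, (b) σ = -237.6 MPa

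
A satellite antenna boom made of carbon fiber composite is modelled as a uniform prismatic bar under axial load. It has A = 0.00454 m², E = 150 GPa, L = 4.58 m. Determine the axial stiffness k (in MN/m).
Model: a uniform prismatic bar under axial load, so k = (A·E) / L.
Convert to SI units:
  E = 150 GPa = 1.5 × 10¹¹ Pa
Substitute:
  k = (0.00454 × (1.5 × 10¹¹)) / 4.58
  k = 1.487 × 10⁸ N/m
Convert: k = 1.487 × 10⁸ N/m = 148.7 MN/m
Final answer: k = 148.7 MN/m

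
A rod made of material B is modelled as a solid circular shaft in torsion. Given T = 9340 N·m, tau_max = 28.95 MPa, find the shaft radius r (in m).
Model: a solid circular shaft in torsion, so tau_max = (2·T) / (π·r^3).
Solve for r: r = ((2·T) / (π·tau_max))^(1/3).
Convert to SI units:
  tau_max = 28.95 MPa = 2.895 × 10⁷ Pa
Substitute:
  r = ((2 × 9340) / (π × (2.895 × 10⁷)))^(1/3)
  r = 0.059 m
Final answer: r = 0.059 m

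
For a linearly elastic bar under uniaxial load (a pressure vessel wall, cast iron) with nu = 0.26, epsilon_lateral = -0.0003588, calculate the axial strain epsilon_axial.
Model: a linearly elastic bar under uniaxial load, so epsilon_lateral = -nu·epsilon_axial.
Solve for epsilon_axial: epsilon_axial = -epsilon_lateral / nu.
Substitute:
  epsilon_axial = -(-0.0003588) / 0.26
  epsilon_axial = 0.00138
Final answer: epsilon_axial = 0.00138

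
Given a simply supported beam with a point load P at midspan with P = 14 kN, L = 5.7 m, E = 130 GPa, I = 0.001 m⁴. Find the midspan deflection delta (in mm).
Model: a simply supported beam with a point load P at midspan, so delta = (P·L^3) / (48·E·I).
Convert to SI units:
  P = 14 kN = 14000 N
  E = 130 GPa = 1.3 × 10¹¹ Pa
Substitute:
  delta = (14000 × 5.7^3) / (48 × (1.3 × 10¹¹) × 0.001)
  delta = 0.0004155 m
Convert: delta = 0.0004155 m = 0.4155 mm
Final answer: delta = 0.4155 mm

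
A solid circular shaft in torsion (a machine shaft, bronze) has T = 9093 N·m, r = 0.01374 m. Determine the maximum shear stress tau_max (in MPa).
Model: a solid circular shaft in torsion, so tau_max = (2·T) / (π·r^3).
Substitute:
  tau_max = (2 × 9093) / (π × 0.01374^3)
  tau_max = 2.232 × 10⁹ Pa
Convert: tau_max = 2.232 × 10⁹ Pa = 2232 MPa
Final answer: tau_max = 2232 MPa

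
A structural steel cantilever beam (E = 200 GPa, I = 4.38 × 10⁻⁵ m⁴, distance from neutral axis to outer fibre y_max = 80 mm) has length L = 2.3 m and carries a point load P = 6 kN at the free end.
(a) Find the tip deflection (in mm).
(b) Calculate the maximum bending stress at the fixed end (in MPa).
(a) Tip deflection of a cantilever with an end point load: δ = P·L^3 / (3·E·I). Convert P = 6 kN = 6000 N, E = 200 GPa = 2 × 10¹¹ Pa.
  δ = (6000 × 2.3^3) / (3 × (2 × 10¹¹) × (4.38 × 10⁻⁵)) = 0.002778 m = 2.778 mm
(b) Maximum bending moment at the fixed end: M = P·L = 6000 × 2.3 = 13800 N·m. Convert y_max = 80 mm = 0.08 m.
  σ = M·y_max / I = (13800 × 0.08) / (4.38 × 10⁻⁵) = 2.521 × 10⁷ Pa = 25.21 MPa
Final answer: (a) δ = 2.778 mm, (b) σ = 25.21 MPa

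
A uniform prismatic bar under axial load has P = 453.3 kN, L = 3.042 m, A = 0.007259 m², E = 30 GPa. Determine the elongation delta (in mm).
Model: a uniform prismatic bar under axial load, so delta = (P·L) / (A·E).
Convert to SI units:
  P = 453.3 kN = 453300 N
  E = 30 GPa = 3 × 10¹⁰ Pa
Substitute:
  delta = (453300 × 3.042) / (0.007259 × (3 × 10¹⁰))
  delta = 0.006332 m
Convert: delta = 0.006332 m = 6.332 mm
Final answer: delta = 6.332 mm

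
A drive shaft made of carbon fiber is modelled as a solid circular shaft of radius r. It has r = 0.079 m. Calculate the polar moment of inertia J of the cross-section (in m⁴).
Model: a solid circular shaft of radius r, so J = (π·r^4) / 2.
Substitute:
  J = (π × 0.079^4) / 2
  J = 6.118 × 10⁻⁵ m⁴
Final answer: J = 6.118 × 10⁻⁵ m⁴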